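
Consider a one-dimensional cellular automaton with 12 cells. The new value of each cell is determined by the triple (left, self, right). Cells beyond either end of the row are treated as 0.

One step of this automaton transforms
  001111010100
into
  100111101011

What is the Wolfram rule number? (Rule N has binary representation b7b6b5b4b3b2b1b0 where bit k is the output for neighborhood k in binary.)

position 3: 111 → 1  (bit 7 = 1)
position 5: 110 → 1  (bit 6 = 1)
position 6: 101 → 1  (bit 5 = 1)
position 10: 100 → 1  (bit 4 = 1)
position 2: 011 → 0  (bit 3 = 0)
position 7: 010 → 0  (bit 2 = 0)
position 1: 001 → 0  (bit 1 = 0)
position 0: 000 → 1  (bit 0 = 1)
bits b7..b0 = 11110001 = 241

241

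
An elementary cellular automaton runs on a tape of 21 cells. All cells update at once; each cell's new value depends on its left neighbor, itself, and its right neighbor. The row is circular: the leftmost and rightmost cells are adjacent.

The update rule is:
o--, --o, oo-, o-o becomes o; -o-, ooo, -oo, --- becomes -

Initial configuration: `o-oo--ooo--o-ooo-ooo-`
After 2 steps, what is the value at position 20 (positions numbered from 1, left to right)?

-

step 1: -o-ooo--ooo-o--oo--oo
step 2: o-o--ooo--oo-oo-ooo-o
position 20 holds -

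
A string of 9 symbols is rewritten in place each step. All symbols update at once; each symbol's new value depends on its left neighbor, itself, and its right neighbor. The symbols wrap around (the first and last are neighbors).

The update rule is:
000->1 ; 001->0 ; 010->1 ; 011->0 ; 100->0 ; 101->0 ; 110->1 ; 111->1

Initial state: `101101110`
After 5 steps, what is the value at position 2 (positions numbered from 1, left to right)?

100100110
100100010
100101010
100101010  (fixed point — unchanged through step 5)
position 2 holds 0

0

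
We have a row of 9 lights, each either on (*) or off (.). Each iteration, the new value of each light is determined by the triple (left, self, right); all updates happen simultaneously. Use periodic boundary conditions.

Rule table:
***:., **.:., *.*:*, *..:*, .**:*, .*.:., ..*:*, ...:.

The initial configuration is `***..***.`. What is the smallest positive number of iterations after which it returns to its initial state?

*..***..*
.***..***
**..***..
*.***..**
.**..***.
**.***..*
..**..***
***.***..
*..**..**
.***.***.
**..**..*
..***.***
***..**..
*..***.**
.***..**.
**..***.*
..***..**
***..***.

18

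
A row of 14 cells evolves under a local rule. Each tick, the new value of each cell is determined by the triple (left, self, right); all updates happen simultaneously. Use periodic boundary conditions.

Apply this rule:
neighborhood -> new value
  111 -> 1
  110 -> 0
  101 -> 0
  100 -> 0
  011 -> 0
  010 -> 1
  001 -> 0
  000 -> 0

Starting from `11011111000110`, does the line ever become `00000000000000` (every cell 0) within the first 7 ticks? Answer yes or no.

00001110000000
00000100000000
00000100000000  (fixed point — unchanged through tick 7)
tick 7 is 00000100000000, still not uniform 0

no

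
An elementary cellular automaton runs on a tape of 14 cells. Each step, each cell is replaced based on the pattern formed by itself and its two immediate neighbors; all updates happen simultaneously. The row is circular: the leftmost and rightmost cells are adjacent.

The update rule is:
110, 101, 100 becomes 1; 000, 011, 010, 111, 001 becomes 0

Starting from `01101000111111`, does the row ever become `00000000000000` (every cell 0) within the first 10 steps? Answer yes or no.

no

step 1: 10110100000001
step 2: 11011010000000
step 3: 01101101000000
step 4: 00110110100000
step 5: 00011011010000
step 6: 00001101101000
step 7: 00000110110100
step 8: 00000011011010
step 9: 00000001101101
step 10: 10000000110110
step 10 is 10000000110110, still not uniform 0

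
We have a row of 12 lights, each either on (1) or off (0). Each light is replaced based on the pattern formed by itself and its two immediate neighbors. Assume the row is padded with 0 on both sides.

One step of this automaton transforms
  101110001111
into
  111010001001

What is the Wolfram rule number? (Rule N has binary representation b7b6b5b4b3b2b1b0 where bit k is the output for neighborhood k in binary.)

108

position 3: 111 → 0  (bit 7 = 0)
position 4: 110 → 1  (bit 6 = 1)
position 1: 101 → 1  (bit 5 = 1)
position 5: 100 → 0  (bit 4 = 0)
position 2: 011 → 1  (bit 3 = 1)
position 0: 010 → 1  (bit 2 = 1)
position 7: 001 → 0  (bit 1 = 0)
position 6: 000 → 0  (bit 0 = 0)
bits b7..b0 = 01101100 = 108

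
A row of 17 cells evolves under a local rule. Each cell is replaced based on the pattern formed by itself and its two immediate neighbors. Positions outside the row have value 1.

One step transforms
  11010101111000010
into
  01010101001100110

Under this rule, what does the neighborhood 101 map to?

At position 2 the neighborhood is 101; the next row has 0 there.

0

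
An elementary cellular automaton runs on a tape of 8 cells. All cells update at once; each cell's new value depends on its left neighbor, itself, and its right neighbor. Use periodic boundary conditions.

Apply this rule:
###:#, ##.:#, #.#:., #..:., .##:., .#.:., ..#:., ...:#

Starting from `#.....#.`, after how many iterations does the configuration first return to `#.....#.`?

..###...
#..##.##
#...#..#
#.#.....
....###.
###..##.
.##...#.
..#.#...
#.....##
#.###..#
#..##...
....#.#.
###.....
.##.###.
..#..##.
#.....#.

16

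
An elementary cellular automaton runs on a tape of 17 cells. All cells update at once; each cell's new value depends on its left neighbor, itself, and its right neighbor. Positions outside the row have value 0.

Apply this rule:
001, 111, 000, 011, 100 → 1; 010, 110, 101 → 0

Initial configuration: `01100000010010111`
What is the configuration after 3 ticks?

01111110110011000

11011111101100110
10011111001011101
01111110110011000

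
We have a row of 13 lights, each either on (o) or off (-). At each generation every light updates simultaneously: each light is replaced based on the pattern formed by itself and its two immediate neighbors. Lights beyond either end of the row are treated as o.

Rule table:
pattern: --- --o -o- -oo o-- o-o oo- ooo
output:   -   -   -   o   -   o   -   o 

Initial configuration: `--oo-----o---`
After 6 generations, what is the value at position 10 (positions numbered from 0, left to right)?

--o----------
-------------
-------------  (fixed point — unchanged through generation 6)
position 10 holds -

-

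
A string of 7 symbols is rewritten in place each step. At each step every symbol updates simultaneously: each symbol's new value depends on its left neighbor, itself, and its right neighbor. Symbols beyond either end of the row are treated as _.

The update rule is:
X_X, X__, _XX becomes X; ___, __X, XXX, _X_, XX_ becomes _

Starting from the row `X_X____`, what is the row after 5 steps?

_____X_

_X_X___
__X_X__
___X_X_
____X_X
_____X_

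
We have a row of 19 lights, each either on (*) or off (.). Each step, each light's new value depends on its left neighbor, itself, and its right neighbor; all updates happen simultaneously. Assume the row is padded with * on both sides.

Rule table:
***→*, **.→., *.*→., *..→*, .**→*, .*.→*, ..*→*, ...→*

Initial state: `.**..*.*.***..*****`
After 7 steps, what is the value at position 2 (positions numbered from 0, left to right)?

step 1: .*.***.*.**.*******
step 2: .*.**..*.*..*******
step 3: .*.*.***.**********
step 4: .*.*.**..**********
step 5: .*.*.*.************
step 6: .*.*.*.************  (fixed point — unchanged through step 7)
position 2 holds .

.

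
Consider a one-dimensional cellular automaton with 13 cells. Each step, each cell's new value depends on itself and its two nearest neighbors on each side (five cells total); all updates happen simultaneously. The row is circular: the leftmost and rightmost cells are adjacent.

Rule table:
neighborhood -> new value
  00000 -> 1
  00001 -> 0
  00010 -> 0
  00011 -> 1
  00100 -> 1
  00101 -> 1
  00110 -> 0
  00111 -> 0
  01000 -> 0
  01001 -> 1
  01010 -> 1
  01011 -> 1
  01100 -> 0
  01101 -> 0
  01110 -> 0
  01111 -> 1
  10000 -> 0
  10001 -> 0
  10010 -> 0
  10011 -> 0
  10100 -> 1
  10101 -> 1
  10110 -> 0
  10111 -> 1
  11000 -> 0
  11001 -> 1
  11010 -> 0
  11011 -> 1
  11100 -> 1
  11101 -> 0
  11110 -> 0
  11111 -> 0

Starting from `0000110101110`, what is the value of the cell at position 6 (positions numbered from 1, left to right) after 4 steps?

0

step 1: 0101000111010
step 2: 0111001000011
step 3: 1101101000100
step 4: 0010001000110
position 6 holds 0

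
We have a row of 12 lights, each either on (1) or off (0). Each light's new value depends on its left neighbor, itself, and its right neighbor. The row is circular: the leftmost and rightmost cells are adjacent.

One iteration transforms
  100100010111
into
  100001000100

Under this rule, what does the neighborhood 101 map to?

0

At position 8 the neighborhood is 101; the next row has 0 there.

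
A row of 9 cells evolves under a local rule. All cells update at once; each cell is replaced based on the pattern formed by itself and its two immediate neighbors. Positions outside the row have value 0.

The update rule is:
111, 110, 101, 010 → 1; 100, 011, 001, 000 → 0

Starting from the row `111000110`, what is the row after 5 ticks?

001000010

tick 1: 011000010
tick 2: 001000010
tick 3: 001000010  (fixed point — unchanged through tick 5)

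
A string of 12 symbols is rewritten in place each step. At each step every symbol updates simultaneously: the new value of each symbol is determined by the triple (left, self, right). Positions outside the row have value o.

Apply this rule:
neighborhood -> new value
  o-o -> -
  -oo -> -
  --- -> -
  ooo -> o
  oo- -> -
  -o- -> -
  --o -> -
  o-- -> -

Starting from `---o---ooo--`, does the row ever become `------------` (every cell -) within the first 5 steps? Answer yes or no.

yes

--------o---
------------
all cells are - at step 2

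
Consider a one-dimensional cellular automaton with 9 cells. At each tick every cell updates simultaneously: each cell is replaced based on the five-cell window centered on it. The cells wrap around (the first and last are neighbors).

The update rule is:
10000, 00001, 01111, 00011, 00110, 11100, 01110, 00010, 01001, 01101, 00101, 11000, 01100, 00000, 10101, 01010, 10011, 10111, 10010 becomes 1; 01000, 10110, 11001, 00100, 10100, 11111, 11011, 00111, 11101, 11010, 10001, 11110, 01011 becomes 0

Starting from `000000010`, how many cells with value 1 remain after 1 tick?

111111100
count of 1: 7

7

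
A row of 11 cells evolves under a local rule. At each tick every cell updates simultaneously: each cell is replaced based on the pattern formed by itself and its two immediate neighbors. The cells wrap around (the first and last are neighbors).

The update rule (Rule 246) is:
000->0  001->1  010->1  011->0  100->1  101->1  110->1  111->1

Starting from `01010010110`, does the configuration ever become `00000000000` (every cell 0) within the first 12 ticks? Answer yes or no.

11111111011
11111111101
11111111110
01111111111
10111111111
11011111111
11101111111
11110111111
11111011111
11111101111
11111110111
11111111011
tick 12 is 11111111011, still not uniform 0

no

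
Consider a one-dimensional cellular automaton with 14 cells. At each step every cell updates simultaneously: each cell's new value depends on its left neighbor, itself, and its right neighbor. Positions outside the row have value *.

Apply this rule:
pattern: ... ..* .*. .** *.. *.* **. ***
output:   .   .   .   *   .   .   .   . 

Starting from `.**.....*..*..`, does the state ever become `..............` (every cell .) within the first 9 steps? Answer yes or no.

yes

step 1: .*............
step 2: ..............
all cells are . at step 2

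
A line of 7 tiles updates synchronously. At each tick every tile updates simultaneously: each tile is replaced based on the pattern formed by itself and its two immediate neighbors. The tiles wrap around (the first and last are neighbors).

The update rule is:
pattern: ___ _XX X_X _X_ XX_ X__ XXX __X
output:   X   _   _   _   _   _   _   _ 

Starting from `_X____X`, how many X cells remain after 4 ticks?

3

___XX__
XX____X
___XX__  (repeats tick 1; period 2)
tick 4: XX____X
count of X: 3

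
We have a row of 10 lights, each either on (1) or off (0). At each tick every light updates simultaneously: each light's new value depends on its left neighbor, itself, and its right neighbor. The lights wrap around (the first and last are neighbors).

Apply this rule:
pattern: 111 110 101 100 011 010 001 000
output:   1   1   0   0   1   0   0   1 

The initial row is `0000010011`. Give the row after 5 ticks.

tick 1: 0111000011
tick 2: 0111011011
tick 3: 0111011011  (fixed point — unchanged through tick 5)

0111011011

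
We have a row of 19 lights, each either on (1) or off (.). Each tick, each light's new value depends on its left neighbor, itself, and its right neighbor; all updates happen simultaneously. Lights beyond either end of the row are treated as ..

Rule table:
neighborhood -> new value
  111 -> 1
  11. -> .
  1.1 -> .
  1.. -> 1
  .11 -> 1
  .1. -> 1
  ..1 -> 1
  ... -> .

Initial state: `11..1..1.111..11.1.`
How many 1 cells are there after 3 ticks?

1.111111.11.111..11
1.11111..1..11.111.
1.1111.111111..11.1
count of 1: 14

14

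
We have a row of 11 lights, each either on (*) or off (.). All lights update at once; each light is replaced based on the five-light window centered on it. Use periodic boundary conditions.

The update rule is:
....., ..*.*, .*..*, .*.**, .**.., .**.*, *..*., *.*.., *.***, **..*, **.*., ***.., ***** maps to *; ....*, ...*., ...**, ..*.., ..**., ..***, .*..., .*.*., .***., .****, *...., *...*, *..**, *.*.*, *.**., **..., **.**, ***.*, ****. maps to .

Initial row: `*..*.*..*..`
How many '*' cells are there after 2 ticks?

3

.***.***.**
.*...*....*
count of *: 3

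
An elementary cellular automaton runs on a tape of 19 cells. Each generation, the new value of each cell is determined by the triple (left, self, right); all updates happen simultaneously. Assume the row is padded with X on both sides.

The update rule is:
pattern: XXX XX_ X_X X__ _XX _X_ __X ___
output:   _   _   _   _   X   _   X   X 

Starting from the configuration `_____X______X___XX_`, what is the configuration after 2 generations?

_X____XX_____XX___X

generation 1: _XXXX__XXXXX__XXX__
generation 2: _X____XX_____XX___X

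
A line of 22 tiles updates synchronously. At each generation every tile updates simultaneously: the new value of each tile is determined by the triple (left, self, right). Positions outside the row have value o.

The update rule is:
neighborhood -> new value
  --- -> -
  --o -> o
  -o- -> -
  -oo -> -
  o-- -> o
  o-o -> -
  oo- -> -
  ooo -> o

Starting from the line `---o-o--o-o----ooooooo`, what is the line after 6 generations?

---o-o----oo---o-o---o

o-o---oo---o--o-oooooo
---o-o--o-o-oo---ooooo
o-o---oo------o-o-oooo
---o-o--o----o-----ooo
o-o---oo-o--o-o---o-oo
---o-o----oo---o-o---o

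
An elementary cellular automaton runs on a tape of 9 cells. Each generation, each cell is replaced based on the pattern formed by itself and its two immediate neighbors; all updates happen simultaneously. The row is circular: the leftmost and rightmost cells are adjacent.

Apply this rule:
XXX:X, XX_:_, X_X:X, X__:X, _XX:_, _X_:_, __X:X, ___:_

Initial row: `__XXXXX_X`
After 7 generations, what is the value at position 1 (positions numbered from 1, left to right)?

X

generation 1: XX_XXX_X_
generation 2: __X_X_X_X
generation 3: XX_X_X_X_
generation 4: __X_X_X_X  (repeats generation 2; period 2)
generation 7: XX_X_X_X_
position 1 holds X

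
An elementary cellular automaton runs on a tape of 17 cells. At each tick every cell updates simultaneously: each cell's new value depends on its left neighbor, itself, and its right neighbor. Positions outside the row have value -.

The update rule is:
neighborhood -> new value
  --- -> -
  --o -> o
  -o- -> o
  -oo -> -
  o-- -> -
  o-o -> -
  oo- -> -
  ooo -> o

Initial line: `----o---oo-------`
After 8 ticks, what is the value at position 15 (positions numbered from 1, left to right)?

---oo--o---------
--o---oo---------
-oo--o-----------
o---oo-----------
o--o-------------
o-oo-------------
o----------------
o----------------
position 15 holds -

-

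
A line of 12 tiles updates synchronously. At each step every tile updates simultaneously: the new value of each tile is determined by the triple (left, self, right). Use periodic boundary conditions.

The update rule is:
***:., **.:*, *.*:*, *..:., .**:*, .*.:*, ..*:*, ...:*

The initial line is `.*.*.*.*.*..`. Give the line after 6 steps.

step 1: **********.*
step 2: .........***
step 3: .*********.*
step 4: **.......***
step 5: .*.*******..
step 6: ****.....*.*

****.....*.*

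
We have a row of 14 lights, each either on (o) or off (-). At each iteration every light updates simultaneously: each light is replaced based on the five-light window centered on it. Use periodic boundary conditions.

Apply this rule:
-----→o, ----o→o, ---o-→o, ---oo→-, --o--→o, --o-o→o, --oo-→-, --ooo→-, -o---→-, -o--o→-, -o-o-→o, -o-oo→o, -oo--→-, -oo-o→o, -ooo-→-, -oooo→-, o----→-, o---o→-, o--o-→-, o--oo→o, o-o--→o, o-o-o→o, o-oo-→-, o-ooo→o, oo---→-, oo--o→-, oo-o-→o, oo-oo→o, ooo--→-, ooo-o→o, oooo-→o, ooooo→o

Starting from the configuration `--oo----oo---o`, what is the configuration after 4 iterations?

-ooo--ooo--oo-

-o----o-----oo
oo--ooo--oo--o
---o----o---o-
-ooo--ooo--oo-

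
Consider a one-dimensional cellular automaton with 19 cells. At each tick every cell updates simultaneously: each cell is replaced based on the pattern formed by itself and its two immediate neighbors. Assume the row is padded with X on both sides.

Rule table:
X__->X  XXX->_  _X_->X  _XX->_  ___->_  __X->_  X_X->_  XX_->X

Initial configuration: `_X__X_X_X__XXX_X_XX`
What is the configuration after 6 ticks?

_XX_X_X_XX___X_X___
__X_X_X__XX__X_XX__
X_X_X_XX__XX_X__XX_
X_X_X__XX__X_XX__X_
X_X_XX__XX_X__XX_X_
X_X__XX__X_XX__X_X_

X_X__XX__X_XX__X_X_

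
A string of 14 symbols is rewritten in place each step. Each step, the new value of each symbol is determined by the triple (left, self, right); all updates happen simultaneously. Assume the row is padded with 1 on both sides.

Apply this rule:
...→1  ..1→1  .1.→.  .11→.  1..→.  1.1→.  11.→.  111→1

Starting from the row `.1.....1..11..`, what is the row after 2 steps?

.11.11..1..11.

...1111..1...1
.11.11..1..11.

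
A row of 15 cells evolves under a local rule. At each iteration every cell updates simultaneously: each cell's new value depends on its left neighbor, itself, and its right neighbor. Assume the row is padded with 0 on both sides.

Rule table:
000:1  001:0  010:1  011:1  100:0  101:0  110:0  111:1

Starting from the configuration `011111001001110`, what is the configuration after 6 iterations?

iteration 1: 011110001001100
iteration 2: 011100101001001
iteration 3: 011000101001001
iteration 4: 010010101001001
iteration 5: 010010101001001  (fixed point — unchanged through iteration 6)

010010101001001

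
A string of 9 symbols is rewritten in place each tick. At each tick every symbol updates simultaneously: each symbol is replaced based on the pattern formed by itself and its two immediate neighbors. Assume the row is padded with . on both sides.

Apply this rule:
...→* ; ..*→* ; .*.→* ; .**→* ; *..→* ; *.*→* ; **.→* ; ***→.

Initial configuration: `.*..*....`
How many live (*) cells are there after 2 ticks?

*********
*.......*
count of *: 2

2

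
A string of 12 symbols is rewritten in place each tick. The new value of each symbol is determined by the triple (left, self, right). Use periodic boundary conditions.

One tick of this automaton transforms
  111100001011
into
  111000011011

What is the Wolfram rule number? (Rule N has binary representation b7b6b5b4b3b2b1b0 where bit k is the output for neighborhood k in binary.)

position 0: 111 → 1  (bit 7 = 1)
position 3: 110 → 0  (bit 6 = 0)
position 9: 101 → 0  (bit 5 = 0)
position 4: 100 → 0  (bit 4 = 0)
position 10: 011 → 1  (bit 3 = 1)
position 8: 010 → 1  (bit 2 = 1)
position 7: 001 → 1  (bit 1 = 1)
position 5: 000 → 0  (bit 0 = 0)
bits b7..b0 = 10001110 = 142

142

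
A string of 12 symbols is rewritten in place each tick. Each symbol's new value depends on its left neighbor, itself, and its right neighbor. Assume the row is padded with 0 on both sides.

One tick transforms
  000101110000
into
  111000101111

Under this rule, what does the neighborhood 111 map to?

At position 6 the neighborhood is 111; the next row has 1 there.

1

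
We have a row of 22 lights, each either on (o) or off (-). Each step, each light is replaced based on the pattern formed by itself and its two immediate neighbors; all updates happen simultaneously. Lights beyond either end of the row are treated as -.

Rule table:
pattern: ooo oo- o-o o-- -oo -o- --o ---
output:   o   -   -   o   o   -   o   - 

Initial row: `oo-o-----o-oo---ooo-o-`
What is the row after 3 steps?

o--------o-o--oo-----o

step 1: o---o---o--o-o-ooo---o
step 2: -o-o-o-o-oo----oo-o-o-
step 3: o--------o-o--oo-----o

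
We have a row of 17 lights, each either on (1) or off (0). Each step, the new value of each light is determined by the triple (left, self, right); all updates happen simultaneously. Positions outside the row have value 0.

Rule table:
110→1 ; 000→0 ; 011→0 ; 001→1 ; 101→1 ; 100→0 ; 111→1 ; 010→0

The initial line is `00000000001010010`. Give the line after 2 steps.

00000000101001000

00000000010100100
00000000101001000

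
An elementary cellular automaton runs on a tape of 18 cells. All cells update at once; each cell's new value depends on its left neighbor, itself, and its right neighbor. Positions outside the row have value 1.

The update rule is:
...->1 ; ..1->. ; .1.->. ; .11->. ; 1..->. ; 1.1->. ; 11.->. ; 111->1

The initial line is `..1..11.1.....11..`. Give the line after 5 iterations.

.1..11....111..11.

iteration 1: ..........111.....
iteration 2: .11111111..1..111.
iteration 3: ..111111.......1..
iteration 4: ...1111..11111....
iteration 5: .1..11....111..11.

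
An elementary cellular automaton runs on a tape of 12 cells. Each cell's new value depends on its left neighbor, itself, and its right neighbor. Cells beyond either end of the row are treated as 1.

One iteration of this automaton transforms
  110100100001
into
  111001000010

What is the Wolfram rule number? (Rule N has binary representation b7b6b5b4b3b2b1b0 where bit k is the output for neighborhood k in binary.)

226

position 0: 111 → 1  (bit 7 = 1)
position 1: 110 → 1  (bit 6 = 1)
position 2: 101 → 1  (bit 5 = 1)
position 4: 100 → 0  (bit 4 = 0)
position 11: 011 → 0  (bit 3 = 0)
position 3: 010 → 0  (bit 2 = 0)
position 5: 001 → 1  (bit 1 = 1)
position 8: 000 → 0  (bit 0 = 0)
bits b7..b0 = 11100010 = 226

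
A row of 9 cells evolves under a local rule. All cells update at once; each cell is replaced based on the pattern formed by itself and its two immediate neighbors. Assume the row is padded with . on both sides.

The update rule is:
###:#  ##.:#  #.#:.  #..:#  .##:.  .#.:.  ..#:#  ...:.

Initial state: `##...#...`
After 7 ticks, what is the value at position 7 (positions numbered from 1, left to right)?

.

.##.#.#..
#.#....#.
...#..#.#
..#.##...
.#...##..
#.#.#.##.
.......##
position 7 holds .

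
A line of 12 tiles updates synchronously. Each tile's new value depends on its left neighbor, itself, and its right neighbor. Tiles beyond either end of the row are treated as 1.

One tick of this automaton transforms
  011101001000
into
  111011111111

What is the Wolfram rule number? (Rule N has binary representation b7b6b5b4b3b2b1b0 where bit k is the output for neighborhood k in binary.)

191

position 2: 111 → 1  (bit 7 = 1)
position 3: 110 → 0  (bit 6 = 0)
position 0: 101 → 1  (bit 5 = 1)
position 6: 100 → 1  (bit 4 = 1)
position 1: 011 → 1  (bit 3 = 1)
position 5: 010 → 1  (bit 2 = 1)
position 7: 001 → 1  (bit 1 = 1)
position 10: 000 → 1  (bit 0 = 1)
bits b7..b0 = 10111111 = 191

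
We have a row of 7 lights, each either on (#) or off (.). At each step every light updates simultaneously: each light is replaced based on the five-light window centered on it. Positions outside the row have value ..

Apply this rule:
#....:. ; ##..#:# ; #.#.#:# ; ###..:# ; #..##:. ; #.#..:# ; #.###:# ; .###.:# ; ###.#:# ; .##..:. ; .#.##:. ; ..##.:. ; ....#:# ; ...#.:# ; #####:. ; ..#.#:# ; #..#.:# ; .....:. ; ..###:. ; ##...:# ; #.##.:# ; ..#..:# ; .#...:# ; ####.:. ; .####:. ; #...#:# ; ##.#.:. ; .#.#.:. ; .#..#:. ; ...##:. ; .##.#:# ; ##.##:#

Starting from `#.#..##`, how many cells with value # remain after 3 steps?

3

#.#....
#.##...
#.#.#..
count of #: 3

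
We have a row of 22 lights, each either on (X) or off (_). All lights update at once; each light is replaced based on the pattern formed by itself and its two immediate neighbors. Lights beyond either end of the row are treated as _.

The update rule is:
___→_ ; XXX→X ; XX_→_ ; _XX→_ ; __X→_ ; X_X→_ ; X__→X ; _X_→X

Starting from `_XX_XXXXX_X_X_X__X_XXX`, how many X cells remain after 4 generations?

4

_____XXX__X_X_XX_X__X_
______X_X_X_X____XX_XX
______X_X_X_XX________
______X_X_X___X_______
count of X: 4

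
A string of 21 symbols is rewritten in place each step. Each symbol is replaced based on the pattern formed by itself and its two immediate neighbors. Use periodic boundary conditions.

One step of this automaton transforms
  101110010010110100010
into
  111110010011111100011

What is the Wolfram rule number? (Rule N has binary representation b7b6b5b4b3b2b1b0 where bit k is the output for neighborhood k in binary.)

236

position 3: 111 → 1  (bit 7 = 1)
position 4: 110 → 1  (bit 6 = 1)
position 1: 101 → 1  (bit 5 = 1)
position 5: 100 → 0  (bit 4 = 0)
position 2: 011 → 1  (bit 3 = 1)
position 0: 010 → 1  (bit 2 = 1)
position 6: 001 → 0  (bit 1 = 0)
position 17: 000 → 0  (bit 0 = 0)
bits b7..b0 = 11101100 = 236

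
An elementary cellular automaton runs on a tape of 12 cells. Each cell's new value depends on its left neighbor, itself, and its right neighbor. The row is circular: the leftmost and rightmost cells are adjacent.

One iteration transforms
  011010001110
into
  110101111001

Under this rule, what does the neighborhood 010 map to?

0

At position 4 the neighborhood is 010; the next row has 0 there.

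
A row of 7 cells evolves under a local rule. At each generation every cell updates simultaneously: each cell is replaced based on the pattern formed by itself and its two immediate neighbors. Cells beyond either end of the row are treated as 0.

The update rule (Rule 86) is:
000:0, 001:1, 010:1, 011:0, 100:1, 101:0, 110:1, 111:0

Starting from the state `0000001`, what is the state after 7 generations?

1010101

0000011
0000101
0001101
0010101
0110101
1010101
1010101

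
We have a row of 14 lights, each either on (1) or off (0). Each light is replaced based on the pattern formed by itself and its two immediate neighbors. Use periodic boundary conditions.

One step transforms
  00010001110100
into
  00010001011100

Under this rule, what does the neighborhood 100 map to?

0

At position 4 the neighborhood is 100; the next row has 0 there.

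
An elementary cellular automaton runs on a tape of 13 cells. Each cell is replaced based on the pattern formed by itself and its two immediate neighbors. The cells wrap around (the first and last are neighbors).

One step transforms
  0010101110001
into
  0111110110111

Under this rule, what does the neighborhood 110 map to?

At position 8 the neighborhood is 110; the next row has 1 there.

1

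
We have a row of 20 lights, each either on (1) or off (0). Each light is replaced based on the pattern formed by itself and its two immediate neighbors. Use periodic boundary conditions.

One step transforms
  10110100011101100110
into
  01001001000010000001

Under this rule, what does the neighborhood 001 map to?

0

At position 8 the neighborhood is 001; the next row has 0 there.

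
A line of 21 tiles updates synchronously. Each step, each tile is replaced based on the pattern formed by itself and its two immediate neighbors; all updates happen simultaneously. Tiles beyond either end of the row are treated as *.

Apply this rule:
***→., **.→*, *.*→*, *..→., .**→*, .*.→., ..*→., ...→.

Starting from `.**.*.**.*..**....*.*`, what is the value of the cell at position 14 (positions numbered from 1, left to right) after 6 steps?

****.****...**.....**
...***..*...**.....*.
...*.*......**......*
....*.......**......*
............**......*
............**......*
position 14 holds *

*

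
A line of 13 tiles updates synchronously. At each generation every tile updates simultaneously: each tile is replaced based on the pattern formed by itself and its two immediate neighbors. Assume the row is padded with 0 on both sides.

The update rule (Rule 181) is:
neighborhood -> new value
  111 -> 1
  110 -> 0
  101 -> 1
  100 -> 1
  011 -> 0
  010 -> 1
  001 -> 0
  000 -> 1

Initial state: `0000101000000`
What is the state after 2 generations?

0101011111110

1110111111111
0101011111110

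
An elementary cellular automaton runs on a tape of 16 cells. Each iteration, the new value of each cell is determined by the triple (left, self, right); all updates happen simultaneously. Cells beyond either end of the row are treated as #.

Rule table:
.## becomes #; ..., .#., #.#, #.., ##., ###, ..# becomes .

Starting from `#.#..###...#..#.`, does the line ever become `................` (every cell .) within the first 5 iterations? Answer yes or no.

.....#..........
................
all cells are . at iteration 2

yes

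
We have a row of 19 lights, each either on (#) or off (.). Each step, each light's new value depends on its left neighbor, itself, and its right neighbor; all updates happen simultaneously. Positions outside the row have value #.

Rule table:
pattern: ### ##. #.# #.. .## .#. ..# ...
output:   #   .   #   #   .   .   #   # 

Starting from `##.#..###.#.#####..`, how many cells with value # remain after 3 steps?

10

step 1: #.#.##.#.#.#.###.##
step 2: .#.#..#.#.#.#.#.#.#
step 3: #.#.##.#.#.#.#.#.#.
count of #: 10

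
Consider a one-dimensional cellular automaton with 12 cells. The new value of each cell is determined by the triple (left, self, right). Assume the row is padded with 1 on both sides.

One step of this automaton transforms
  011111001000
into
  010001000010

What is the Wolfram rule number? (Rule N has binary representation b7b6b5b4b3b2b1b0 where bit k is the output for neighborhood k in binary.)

position 2: 111 → 0  (bit 7 = 0)
position 5: 110 → 1  (bit 6 = 1)
position 0: 101 → 0  (bit 5 = 0)
position 6: 100 → 0  (bit 4 = 0)
position 1: 011 → 1  (bit 3 = 1)
position 8: 010 → 0  (bit 2 = 0)
position 7: 001 → 0  (bit 1 = 0)
position 10: 000 → 1  (bit 0 = 1)
bits b7..b0 = 01001001 = 73

73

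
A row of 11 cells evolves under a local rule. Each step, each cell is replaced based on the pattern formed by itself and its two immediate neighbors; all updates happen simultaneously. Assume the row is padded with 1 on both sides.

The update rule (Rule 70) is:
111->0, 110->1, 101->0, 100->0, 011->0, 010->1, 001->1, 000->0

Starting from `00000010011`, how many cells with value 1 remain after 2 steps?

00000110100
00001010101
count of 1: 4

4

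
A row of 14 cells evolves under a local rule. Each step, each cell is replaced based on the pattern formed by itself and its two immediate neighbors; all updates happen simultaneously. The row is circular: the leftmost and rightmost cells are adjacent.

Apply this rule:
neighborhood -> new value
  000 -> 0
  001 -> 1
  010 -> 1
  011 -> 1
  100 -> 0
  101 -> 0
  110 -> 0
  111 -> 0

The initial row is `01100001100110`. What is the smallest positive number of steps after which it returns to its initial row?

14

11000011001100
10000110011001
00001100110011
00011001100110
00110011001100
01100110011000
11001100110000
10011001100001
00110011000011
01100110000110
11001100001100
10011000011001
00110000110011
01100001100110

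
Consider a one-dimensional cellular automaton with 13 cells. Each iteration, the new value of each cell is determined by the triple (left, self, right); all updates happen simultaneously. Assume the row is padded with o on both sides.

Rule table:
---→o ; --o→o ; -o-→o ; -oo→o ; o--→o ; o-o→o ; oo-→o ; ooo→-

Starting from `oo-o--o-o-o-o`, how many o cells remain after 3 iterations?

iteration 1: -oooooooooooo
iteration 2: oo-----------
iteration 3: -oooooooooooo
count of o: 12

12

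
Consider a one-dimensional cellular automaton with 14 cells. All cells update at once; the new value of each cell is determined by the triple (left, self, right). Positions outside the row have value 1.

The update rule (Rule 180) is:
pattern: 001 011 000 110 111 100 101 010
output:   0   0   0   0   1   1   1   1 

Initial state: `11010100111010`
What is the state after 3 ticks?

10111110010111
01011101011011
11101011100101

11101011100101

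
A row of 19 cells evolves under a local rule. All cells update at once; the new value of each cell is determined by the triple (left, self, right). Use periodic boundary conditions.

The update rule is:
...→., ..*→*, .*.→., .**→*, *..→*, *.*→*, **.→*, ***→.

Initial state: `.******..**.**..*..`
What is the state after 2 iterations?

***..**........**.*

**....**********.*.
***..**........**.*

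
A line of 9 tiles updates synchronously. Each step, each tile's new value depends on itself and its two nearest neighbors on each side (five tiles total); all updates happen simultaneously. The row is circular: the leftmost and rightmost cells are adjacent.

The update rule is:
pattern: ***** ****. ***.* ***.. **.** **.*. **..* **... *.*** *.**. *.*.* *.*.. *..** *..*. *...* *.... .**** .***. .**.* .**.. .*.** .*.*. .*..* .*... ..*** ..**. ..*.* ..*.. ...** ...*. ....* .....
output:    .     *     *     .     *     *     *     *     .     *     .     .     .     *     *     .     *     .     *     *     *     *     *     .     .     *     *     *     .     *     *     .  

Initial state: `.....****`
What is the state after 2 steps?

.****.***

*..*..**.
.****.***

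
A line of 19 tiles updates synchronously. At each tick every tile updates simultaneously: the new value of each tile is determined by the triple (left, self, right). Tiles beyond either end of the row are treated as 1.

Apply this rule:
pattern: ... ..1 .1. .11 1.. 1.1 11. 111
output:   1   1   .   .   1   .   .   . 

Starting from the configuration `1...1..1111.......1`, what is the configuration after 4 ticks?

.......1111........

.111.11....1111111.
.......1111........
1111111....11111111
.......1111........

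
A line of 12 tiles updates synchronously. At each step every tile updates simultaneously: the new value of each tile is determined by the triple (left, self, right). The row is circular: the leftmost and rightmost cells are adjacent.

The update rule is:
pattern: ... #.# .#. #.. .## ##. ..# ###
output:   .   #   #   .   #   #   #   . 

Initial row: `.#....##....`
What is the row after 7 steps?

.######.##..

step 1: ##...###....
step 2: ##..##.#...#
step 3: .#.#####..##
step 4: ####...#.###
step 5: ...#..####..
step 6: ..##.##..#..
step 7: .######.##..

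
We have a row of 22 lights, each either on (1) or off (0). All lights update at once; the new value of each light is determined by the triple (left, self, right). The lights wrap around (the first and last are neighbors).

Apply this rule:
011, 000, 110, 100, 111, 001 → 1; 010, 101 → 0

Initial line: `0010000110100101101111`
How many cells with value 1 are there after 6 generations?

1101111110011001101111
1101111111111111101111
1101111111111111101111  (fixed point — unchanged through generation 6)
count of 1: 20

20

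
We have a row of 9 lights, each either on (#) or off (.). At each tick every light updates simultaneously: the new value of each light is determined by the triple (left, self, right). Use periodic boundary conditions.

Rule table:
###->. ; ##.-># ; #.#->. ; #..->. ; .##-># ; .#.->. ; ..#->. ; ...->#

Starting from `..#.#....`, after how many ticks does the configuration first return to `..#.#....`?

#.....###
#.###.#..
..#.#....

3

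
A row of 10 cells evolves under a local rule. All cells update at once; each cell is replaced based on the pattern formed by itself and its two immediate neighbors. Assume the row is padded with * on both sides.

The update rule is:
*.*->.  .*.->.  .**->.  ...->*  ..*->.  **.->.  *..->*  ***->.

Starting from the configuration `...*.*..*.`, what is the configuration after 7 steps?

...*......

step 1: **....*...
step 2: ..***..**.
step 3: *....*....
step 4: .***..***.
step 5: ....*.....
step 6: ***..****.
step 7: ...*......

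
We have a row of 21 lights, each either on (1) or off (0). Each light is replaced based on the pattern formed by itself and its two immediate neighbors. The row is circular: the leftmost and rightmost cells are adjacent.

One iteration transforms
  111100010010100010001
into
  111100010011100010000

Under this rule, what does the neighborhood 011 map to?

At position 20 the neighborhood is 011; the next row has 0 there.

0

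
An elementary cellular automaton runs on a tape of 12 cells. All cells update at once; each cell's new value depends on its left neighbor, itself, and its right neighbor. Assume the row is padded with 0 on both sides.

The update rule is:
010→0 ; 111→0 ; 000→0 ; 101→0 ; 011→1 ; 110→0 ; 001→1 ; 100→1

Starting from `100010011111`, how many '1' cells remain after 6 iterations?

2

010101110000
100001001000
010010110100
101100100010
001011010101
010010000000
count of 1: 2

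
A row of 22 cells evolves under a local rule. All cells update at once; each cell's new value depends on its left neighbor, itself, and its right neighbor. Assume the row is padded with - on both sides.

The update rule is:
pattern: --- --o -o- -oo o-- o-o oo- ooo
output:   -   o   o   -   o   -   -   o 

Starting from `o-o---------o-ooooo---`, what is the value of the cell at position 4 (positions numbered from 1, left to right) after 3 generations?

o

o-oo-------oo--ooo-o--
o---o-----o--oo-o--oo-
oo-ooo---oooo---ooo--o
position 4 holds o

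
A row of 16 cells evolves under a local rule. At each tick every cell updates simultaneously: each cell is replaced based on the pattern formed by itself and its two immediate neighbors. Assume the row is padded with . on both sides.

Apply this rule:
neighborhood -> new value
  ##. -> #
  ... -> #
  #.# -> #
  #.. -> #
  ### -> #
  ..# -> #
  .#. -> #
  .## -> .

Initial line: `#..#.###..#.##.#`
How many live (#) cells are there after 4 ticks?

#####.######.###
.#####.######.##
#.#####.######.#
##.#####.#######
count of #: 14

14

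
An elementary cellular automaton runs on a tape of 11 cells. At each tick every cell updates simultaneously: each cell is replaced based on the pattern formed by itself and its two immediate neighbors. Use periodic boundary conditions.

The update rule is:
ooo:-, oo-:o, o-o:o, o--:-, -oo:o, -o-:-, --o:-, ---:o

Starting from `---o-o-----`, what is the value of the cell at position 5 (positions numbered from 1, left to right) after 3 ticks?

oo--o--oooo
-o-----o---
---ooo---oo
position 5 holds o

o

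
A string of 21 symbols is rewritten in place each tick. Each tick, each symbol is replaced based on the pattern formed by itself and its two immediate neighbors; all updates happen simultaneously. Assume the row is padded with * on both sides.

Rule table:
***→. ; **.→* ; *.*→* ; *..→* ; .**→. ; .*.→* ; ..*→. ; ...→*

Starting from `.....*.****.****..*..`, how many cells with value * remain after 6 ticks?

****.**...**...**.**.
...**.***..***..**.**
**..**..**...**..**..
.**..**..***..**..**.
*.**..**...**..**..**
**.**..***..**..**...
count of *: 11

11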